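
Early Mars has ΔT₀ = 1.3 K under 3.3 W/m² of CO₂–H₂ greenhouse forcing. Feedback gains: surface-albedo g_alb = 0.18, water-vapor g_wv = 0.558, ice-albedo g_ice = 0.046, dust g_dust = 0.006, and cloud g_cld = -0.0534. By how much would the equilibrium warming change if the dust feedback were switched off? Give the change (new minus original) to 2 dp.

-0.11 K

Original: g = 0.7366, ΔT = 1.3/(1−0.7366) = 4.9355 K.
Without dust: g' = 0.7306, ΔT' = 1.3/(1−0.7306) = 4.8255 K.
Change = 4.8255 − 4.9355 = -0.11 K.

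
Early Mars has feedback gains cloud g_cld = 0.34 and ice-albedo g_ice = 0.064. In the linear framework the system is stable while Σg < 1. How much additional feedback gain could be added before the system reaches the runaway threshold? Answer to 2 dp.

Current total gain = 0.34 + 0.064 = 0.404.
Margin to runaway = 1 − 0.404 = 0.60.

0.60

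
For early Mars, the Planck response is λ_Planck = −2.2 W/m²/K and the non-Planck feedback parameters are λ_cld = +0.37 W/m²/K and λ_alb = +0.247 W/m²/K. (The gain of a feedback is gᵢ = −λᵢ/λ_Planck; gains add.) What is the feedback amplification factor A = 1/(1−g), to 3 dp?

1.390

Convert to gains: g_cld = 0.37/2.2 = 0.1682; g_alb = 0.247/2.2 = 0.1123.
Total gain g = 0.2805.
A = 1/(1 − 0.2805) = 1.390.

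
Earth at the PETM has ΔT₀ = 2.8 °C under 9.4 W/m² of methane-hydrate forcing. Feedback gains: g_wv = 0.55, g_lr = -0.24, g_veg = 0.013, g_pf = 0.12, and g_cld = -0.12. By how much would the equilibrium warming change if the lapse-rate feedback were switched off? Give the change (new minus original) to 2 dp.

2.27 °C

Original: g = 0.323, ΔT = 2.8/(1−0.323) = 4.1359 °C.
Without lapse-rate: g' = 0.563, ΔT' = 2.8/(1−0.563) = 6.4073 °C.
Change = 6.4073 − 4.1359 = 2.27 °C.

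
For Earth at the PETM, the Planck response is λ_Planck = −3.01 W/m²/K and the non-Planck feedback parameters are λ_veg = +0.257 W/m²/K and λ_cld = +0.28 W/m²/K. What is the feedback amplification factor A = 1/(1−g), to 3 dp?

1.217

Convert to gains: g_veg = 0.257/3.01 = 0.08538; g_cld = 0.28/3.01 = 0.09302.
Total gain g = 0.1784.
A = 1/(1 − 0.1784) = 1.217.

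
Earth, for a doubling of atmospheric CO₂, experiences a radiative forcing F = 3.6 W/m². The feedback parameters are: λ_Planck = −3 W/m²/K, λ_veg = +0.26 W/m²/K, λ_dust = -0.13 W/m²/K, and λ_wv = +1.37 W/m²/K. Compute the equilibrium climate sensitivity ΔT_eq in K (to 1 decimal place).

Net feedback parameter λ = (−3) + (+0.26) + (-0.13) + (+1.37) = -1.5 W/m²/K.
ΔT = −F/λ = −3.6/(-1.5) = 2.4 K.

2.4 K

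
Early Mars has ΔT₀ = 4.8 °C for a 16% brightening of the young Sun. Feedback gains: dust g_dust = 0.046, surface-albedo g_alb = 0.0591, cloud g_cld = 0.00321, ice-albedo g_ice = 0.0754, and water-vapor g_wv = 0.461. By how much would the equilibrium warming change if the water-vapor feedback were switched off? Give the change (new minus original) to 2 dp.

Original: g = 0.64471, ΔT = 4.8/(1−0.64471) = 13.5101 °C.
Without water-vapor: g' = 0.18371, ΔT' = 4.8/(1−0.18371) = 5.8803 °C.
Change = 5.8803 − 13.5101 = -7.63 °C.

-7.63 °C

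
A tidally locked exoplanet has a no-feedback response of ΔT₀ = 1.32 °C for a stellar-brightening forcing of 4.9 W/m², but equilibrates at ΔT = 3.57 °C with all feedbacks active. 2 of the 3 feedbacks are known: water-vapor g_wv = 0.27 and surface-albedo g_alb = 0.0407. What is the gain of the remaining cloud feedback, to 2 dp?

Amplification A = ΔT/ΔT₀ = 3.57/1.32 = 2.705.
Total gain g = 1 − 1/A = 1 − 1/2.705 = 0.6303.
Known gains sum to 0.27 + 0.0407 = 0.3107.
g_cld = 0.6303 − 0.3107 = 0.32.

0.32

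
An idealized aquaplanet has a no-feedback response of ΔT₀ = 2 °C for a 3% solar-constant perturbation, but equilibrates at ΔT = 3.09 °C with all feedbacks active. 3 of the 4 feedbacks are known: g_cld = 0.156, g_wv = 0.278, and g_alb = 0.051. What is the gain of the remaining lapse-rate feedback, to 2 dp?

-0.13

Amplification A = ΔT/ΔT₀ = 3.09/2 = 1.545.
Total gain g = 1 − 1/A = 1 − 1/1.545 = 0.3528.
Known gains sum to 0.156 + 0.278 + 0.051 = 0.485.
g_lr = 0.3528 − 0.485 = -0.13.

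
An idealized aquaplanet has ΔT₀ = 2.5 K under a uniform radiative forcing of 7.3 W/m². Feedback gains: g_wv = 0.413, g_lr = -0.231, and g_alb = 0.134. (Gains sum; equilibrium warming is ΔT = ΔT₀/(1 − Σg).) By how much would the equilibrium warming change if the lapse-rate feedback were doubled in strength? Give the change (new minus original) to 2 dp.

-0.92 K

Original: g = 0.316, ΔT = 2.5/(1−0.316) = 3.6550 K.
With doubled lapse-rate: g' = 0.085, ΔT' = 2.5/(1−0.085) = 2.7322 K.
Change = 2.7322 − 3.6550 = -0.92 K.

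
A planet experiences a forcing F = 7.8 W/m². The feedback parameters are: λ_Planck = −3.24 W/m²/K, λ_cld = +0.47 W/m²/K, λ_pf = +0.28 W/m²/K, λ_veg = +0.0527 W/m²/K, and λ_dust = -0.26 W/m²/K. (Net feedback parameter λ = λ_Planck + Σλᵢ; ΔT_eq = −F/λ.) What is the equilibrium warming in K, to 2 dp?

2.89 K

Net feedback parameter λ = (−3.24) + (+0.47) + (+0.28) + (+0.0527) + (-0.26) = -2.6973 W/m²/K.
ΔT = −F/λ = −7.8/(-2.6973) = 2.89 K.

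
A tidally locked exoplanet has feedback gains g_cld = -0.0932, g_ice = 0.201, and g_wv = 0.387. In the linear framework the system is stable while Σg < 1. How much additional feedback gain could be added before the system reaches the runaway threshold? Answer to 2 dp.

0.51

Current total gain = -0.0932 + 0.201 + 0.387 = 0.4948.
Margin to runaway = 1 − 0.4948 = 0.51.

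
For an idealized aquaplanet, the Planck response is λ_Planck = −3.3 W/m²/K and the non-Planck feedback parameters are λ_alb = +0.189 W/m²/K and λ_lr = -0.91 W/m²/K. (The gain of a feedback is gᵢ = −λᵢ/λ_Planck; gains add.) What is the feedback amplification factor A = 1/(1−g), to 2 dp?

Convert to gains: g_alb = 0.189/3.3 = 0.05727; g_lr = -0.91/3.3 = -0.2758.
Total gain g = -0.21853.
A = 1/(1 + 0.21853) = 0.82.

0.82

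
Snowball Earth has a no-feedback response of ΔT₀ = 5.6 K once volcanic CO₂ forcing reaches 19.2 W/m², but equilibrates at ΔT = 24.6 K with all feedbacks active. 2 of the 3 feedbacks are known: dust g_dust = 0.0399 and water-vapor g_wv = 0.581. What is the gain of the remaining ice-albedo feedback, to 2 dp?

Amplification A = ΔT/ΔT₀ = 24.6/5.6 = 4.393.
Total gain g = 1 − 1/A = 1 − 1/4.393 = 0.7724.
Known gains sum to 0.0399 + 0.581 = 0.6209.
g_ice = 0.7724 − 0.6209 = 0.15.

0.15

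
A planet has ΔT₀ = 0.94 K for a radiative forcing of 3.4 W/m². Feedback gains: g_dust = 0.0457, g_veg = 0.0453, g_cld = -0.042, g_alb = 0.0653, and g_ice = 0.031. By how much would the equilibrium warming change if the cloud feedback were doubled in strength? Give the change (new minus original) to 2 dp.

Original: g = 0.1453, ΔT = 0.94/(1−0.1453) = 1.0998 K.
With doubled cloud: g' = 0.1033, ΔT' = 0.94/(1−0.1033) = 1.0483 K.
Change = 1.0483 − 1.0998 = -0.05 K.

-0.05 K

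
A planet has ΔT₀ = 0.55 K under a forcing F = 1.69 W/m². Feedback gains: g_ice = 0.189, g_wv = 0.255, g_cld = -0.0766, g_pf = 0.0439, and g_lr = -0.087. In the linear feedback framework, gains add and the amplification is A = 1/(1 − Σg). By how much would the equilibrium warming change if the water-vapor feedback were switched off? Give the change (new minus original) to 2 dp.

-0.22 K

Original: g = 0.3243, ΔT = 0.55/(1−0.3243) = 0.8140 K.
Without water-vapor: g' = 0.0693, ΔT' = 0.55/(1−0.0693) = 0.5910 K.
Change = 0.5910 − 0.8140 = -0.22 K.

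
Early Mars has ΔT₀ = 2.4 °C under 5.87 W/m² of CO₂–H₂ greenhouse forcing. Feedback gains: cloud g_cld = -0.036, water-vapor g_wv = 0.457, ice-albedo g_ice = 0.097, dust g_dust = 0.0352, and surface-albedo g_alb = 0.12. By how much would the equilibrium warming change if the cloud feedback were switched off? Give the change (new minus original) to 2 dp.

Original: g = 0.6732, ΔT = 2.4/(1−0.6732) = 7.3439 °C.
Without cloud: g' = 0.7092, ΔT' = 2.4/(1−0.7092) = 8.2531 °C.
Change = 8.2531 − 7.3439 = 0.91 °C.

0.91 °C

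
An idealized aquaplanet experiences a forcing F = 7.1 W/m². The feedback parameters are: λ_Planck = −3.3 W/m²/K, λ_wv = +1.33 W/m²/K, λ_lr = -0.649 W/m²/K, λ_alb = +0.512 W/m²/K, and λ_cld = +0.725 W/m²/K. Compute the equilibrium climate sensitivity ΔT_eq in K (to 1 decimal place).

5.1 K

Net feedback parameter λ = (−3.3) + (+1.33) + (-0.649) + (+0.512) + (+0.725) = -1.382 W/m²/K.
ΔT = −F/λ = −7.1/(-1.382) = 5.1 K.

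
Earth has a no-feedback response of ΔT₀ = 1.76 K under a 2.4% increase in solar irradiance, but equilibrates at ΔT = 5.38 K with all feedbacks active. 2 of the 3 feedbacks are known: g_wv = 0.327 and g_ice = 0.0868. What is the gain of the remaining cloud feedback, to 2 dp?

0.26

Amplification A = ΔT/ΔT₀ = 5.38/1.76 = 3.057.
Total gain g = 1 − 1/A = 1 − 1/3.057 = 0.6729.
Known gains sum to 0.327 + 0.0868 = 0.4138.
g_cld = 0.6729 − 0.4138 = 0.26.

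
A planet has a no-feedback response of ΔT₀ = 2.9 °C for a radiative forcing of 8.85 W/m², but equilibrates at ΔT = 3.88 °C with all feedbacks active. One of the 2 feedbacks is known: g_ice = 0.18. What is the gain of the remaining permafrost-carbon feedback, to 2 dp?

Amplification A = ΔT/ΔT₀ = 3.88/2.9 = 1.338.
Total gain g = 1 − 1/A = 1 − 1/1.338 = 0.2526.
The known gain is 0.18.
g_pf = 0.2526 − 0.18 = 0.07.

0.07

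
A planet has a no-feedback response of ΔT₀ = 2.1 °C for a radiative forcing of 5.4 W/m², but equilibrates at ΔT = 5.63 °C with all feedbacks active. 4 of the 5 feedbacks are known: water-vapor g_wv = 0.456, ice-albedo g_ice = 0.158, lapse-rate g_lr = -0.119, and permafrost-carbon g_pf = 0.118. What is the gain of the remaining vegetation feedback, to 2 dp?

0.01

Amplification A = ΔT/ΔT₀ = 5.63/2.1 = 2.681.
Total gain g = 1 − 1/A = 1 − 1/2.681 = 0.627.
Known gains sum to 0.456 + 0.158 − 0.119 + 0.118 = 0.613.
g_veg = 0.627 − 0.613 = 0.01.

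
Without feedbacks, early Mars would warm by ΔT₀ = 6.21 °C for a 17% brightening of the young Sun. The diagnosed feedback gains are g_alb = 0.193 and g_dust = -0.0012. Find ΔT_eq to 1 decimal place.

Total gain g = 0.193 − 0.0012 = 0.1918.
Amplification A = 1/(1 − 0.1918) = 1.237.
ΔT = 6.21 × 1.237 = 7.7 °C.

7.7 °C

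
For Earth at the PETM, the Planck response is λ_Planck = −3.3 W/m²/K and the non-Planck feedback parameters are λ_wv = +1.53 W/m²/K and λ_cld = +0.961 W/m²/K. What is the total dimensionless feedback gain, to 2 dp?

0.75

Convert to gains: g_wv = 1.53/3.3 = 0.4636; g_cld = 0.961/3.3 = 0.2912.
Total gain g = 0.7548.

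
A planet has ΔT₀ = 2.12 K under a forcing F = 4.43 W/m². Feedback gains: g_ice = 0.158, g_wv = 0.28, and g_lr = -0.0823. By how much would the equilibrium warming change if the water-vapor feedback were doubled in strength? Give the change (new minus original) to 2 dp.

Original: g = 0.3557, ΔT = 2.12/(1−0.3557) = 3.2904 K.
With doubled water-vapor: g' = 0.6357, ΔT' = 2.12/(1−0.6357) = 5.8194 K.
Change = 5.8194 − 3.2904 = 2.53 K.

2.53 K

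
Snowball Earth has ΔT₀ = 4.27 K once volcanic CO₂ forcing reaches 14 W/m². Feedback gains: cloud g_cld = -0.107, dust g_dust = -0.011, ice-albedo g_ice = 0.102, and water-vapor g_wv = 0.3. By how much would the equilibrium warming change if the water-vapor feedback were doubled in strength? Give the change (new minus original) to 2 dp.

4.30 K

Original: g = 0.284, ΔT = 4.27/(1−0.284) = 5.9637 K.
With doubled water-vapor: g' = 0.584, ΔT' = 4.27/(1−0.584) = 10.2644 K.
Change = 10.2644 − 5.9637 = 4.30 K.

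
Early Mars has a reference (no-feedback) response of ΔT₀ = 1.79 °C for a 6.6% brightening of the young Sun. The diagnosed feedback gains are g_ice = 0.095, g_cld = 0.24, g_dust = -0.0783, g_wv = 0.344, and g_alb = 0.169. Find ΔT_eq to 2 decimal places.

Total gain g = 0.095 + 0.24 − 0.0783 + 0.344 + 0.169 = 0.7697.
Amplification A = 1/(1 − 0.7697) = 4.342.
ΔT = 1.79 × 4.342 = 7.77 °C.

7.77 °C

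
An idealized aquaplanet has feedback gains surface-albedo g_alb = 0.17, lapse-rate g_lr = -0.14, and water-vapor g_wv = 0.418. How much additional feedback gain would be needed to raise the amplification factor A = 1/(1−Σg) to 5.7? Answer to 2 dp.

Current total gain = 0.448.
Target gain for A = 5.7: g* = 1 − 1/5.7 = 0.8246.
Additional gain needed = 0.8246 − 0.448 = 0.38.

0.38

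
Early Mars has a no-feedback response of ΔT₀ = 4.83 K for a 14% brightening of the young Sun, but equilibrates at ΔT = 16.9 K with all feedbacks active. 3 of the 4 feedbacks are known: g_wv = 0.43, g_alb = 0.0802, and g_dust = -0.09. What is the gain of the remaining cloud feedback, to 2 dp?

0.29

Amplification A = ΔT/ΔT₀ = 16.9/4.83 = 3.499.
Total gain g = 1 − 1/A = 1 − 1/3.499 = 0.7142.
Known gains sum to 0.43 + 0.0802 − 0.09 = 0.4202.
g_cld = 0.7142 − 0.4202 = 0.29.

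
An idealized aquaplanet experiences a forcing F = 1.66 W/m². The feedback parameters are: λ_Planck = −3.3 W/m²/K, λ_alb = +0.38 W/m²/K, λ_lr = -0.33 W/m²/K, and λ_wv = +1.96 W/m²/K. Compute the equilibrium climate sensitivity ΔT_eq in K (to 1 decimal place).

Net feedback parameter λ = (−3.3) + (+0.38) + (-0.33) + (+1.96) = -1.29 W/m²/K.
ΔT = −F/λ = −1.66/(-1.29) = 1.3 K.

1.3 K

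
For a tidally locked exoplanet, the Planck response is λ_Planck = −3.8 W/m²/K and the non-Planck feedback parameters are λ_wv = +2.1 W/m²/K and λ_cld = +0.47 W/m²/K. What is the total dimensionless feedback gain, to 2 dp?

0.68

Convert to gains: g_wv = 2.1/3.8 = 0.5526; g_cld = 0.47/3.8 = 0.1237.
Total gain g = 0.6763.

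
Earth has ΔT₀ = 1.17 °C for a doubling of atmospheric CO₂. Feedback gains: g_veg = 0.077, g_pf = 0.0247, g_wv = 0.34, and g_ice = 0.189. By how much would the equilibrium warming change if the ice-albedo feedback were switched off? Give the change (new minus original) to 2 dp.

-1.07 °C

Original: g = 0.6307, ΔT = 1.17/(1−0.6307) = 3.1682 °C.
Without ice-albedo: g' = 0.4417, ΔT' = 1.17/(1−0.4417) = 2.0956 °C.
Change = 2.0956 − 3.1682 = -1.07 °C.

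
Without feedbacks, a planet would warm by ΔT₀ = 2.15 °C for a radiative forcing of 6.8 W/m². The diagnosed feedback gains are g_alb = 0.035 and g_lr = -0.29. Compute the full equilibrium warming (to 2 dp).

Total gain g = 0.035 − 0.29 = -0.255.
Amplification A = 1/(1 + 0.255) = 0.7968.
ΔT = 2.15 × 0.7968 = 1.71 °C.

1.71 °C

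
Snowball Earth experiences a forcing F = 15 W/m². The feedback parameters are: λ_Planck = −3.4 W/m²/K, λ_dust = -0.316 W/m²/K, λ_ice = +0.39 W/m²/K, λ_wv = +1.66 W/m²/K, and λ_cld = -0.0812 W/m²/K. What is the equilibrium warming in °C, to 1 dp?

8.6 °C

Net feedback parameter λ = (−3.4) + (-0.316) + (+0.39) + (+1.66) + (-0.0812) = -1.7472 W/m²/K.
ΔT = −F/λ = −15/(-1.7472) = 8.6 °C.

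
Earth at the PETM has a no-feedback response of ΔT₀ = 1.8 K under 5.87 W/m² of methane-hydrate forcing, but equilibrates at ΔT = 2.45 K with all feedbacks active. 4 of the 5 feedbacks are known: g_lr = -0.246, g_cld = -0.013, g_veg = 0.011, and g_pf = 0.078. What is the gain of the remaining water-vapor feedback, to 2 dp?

0.44

Amplification A = ΔT/ΔT₀ = 2.45/1.8 = 1.361.
Total gain g = 1 − 1/A = 1 − 1/1.361 = 0.2652.
Known gains sum to -0.246 − 0.013 + 0.011 + 0.078 = -0.17.
g_wv = 0.2652 + 0.17 = 0.44.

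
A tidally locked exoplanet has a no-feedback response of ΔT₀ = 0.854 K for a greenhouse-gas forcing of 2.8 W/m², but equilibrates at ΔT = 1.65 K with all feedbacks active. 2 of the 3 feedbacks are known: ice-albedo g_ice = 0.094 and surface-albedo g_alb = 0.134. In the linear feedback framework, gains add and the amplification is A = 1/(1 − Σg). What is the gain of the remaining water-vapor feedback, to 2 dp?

Amplification A = ΔT/ΔT₀ = 1.65/0.854 = 1.932.
Total gain g = 1 − 1/A = 1 − 1/1.932 = 0.4824.
Known gains sum to 0.094 + 0.134 = 0.228.
g_wv = 0.4824 − 0.228 = 0.25.

0.25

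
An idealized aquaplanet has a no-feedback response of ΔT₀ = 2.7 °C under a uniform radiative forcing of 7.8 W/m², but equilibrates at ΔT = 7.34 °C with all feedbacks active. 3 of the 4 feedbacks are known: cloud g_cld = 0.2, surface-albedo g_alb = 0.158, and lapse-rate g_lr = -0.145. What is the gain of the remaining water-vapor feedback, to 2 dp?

0.42

Amplification A = ΔT/ΔT₀ = 7.34/2.7 = 2.719.
Total gain g = 1 − 1/A = 1 − 1/2.719 = 0.6322.
Known gains sum to 0.2 + 0.158 − 0.145 = 0.213.
g_wv = 0.6322 − 0.213 = 0.42.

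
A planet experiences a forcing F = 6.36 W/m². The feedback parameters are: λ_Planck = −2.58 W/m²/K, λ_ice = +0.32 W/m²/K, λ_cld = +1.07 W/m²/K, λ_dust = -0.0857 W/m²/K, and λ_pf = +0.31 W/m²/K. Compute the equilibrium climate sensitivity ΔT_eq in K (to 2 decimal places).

6.59 K

Net feedback parameter λ = (−2.58) + (+0.32) + (+1.07) + (-0.0857) + (+0.31) = -0.9657 W/m²/K.
ΔT = −F/λ = −6.36/(-0.9657) = 6.59 K.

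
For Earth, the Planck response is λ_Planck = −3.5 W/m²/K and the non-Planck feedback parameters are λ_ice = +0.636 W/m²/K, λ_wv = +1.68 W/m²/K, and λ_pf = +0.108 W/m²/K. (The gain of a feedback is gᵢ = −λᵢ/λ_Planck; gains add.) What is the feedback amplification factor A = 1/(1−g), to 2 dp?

3.25

Convert to gains: g_ice = 0.636/3.5 = 0.1817; g_wv = 1.68/3.5 = 0.48; g_pf = 0.108/3.5 = 0.03086.
Total gain g = 0.69256.
A = 1/(1 − 0.69256) = 3.25.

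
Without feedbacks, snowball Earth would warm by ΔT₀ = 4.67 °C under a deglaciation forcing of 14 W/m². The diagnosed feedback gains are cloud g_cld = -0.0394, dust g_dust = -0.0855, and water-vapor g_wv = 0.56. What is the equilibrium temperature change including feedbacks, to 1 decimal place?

Total gain g = -0.0394 − 0.0855 + 0.56 = 0.4351.
Amplification A = 1/(1 − 0.4351) = 1.77.
ΔT = 4.67 × 1.77 = 8.3 °C.

8.3 °C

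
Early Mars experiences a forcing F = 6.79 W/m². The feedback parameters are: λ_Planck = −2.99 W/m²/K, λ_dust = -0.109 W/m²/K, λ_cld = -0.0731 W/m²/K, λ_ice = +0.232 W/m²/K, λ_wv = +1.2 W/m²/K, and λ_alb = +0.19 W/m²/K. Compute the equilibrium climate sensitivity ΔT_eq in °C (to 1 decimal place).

Net feedback parameter λ = (−2.99) + (-0.109) + (-0.0731) + (+0.232) + (+1.2) + (+0.19) = -1.5501 W/m²/K.
ΔT = −F/λ = −6.79/(-1.5501) = 4.4 °C.

4.4 °C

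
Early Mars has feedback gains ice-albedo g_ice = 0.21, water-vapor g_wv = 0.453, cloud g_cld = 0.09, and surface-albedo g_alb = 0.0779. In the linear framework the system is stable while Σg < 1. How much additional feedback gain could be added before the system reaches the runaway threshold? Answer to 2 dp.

Current total gain = 0.21 + 0.453 + 0.09 + 0.0779 = 0.8309.
Margin to runaway = 1 − 0.8309 = 0.17.

0.17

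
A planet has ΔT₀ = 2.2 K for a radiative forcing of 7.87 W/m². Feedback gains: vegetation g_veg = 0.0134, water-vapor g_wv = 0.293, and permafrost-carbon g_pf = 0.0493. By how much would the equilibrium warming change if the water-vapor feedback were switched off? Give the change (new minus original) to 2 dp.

-1.07 K

Original: g = 0.3557, ΔT = 2.2/(1−0.3557) = 3.4146 K.
Without water-vapor: g' = 0.0627, ΔT' = 2.2/(1−0.0627) = 2.3472 K.
Change = 2.3472 − 3.4146 = -1.07 K.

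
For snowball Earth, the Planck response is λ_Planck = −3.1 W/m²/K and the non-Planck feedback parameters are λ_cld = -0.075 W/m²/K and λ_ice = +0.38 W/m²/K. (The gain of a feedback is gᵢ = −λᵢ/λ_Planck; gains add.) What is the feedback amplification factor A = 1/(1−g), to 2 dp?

1.11

Convert to gains: g_cld = -0.075/3.1 = -0.02419; g_ice = 0.38/3.1 = 0.1226.
Total gain g = 0.09841.
A = 1/(1 − 0.09841) = 1.11.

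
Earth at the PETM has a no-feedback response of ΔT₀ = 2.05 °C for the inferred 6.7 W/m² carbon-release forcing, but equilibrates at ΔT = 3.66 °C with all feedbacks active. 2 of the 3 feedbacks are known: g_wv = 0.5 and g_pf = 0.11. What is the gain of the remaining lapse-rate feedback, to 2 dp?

-0.17

Amplification A = ΔT/ΔT₀ = 3.66/2.05 = 1.785.
Total gain g = 1 − 1/A = 1 − 1/1.785 = 0.4398.
Known gains sum to 0.5 + 0.11 = 0.61.
g_lr = 0.4398 − 0.61 = -0.17.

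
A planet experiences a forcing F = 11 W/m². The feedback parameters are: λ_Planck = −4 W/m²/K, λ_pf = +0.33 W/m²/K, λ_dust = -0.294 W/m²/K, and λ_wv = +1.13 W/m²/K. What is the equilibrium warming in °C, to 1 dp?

3.9 °C

Net feedback parameter λ = (−4) + (+0.33) + (-0.294) + (+1.13) = -2.834 W/m²/K.
ΔT = −F/λ = −11/(-2.834) = 3.9 °C.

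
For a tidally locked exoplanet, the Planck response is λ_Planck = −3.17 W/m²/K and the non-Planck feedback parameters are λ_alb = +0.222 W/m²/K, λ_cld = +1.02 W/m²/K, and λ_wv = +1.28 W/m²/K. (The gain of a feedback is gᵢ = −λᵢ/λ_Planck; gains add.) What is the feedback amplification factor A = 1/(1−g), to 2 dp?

4.89

Convert to gains: g_alb = 0.222/3.17 = 0.07003; g_cld = 1.02/3.17 = 0.3218; g_wv = 1.28/3.17 = 0.4038.
Total gain g = 0.79563.
A = 1/(1 − 0.79563) = 4.89.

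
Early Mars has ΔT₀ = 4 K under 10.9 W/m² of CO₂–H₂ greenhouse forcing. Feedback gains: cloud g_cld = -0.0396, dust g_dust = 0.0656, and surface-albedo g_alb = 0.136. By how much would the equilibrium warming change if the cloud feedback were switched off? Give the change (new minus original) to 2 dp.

Original: g = 0.162, ΔT = 4/(1−0.162) = 4.7733 K.
Without cloud: g' = 0.2016, ΔT' = 4/(1−0.2016) = 5.0100 K.
Change = 5.0100 − 4.7733 = 0.24 K.

0.24 K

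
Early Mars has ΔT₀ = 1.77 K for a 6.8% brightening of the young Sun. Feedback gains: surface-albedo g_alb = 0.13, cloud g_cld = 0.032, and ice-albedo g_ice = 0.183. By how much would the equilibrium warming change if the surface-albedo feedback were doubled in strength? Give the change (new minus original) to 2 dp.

Original: g = 0.345, ΔT = 1.77/(1−0.345) = 2.7023 K.
With doubled surface-albedo: g' = 0.475, ΔT' = 1.77/(1−0.475) = 3.3714 K.
Change = 3.3714 − 2.7023 = 0.67 K.

0.67 K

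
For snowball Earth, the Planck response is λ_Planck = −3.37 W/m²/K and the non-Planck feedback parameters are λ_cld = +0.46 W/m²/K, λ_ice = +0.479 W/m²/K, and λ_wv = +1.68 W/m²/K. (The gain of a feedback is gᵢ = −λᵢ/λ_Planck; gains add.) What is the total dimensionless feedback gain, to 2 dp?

Convert to gains: g_cld = 0.46/3.37 = 0.1365; g_ice = 0.479/3.37 = 0.1421; g_wv = 1.68/3.37 = 0.4985.
Total gain g = 0.7771.

0.78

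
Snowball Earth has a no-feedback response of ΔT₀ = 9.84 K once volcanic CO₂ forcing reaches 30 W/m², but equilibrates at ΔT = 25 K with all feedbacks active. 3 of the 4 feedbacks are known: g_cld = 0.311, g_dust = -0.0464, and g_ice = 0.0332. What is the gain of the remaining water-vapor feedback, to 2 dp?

Amplification A = ΔT/ΔT₀ = 25/9.84 = 2.541.
Total gain g = 1 − 1/A = 1 − 1/2.541 = 0.6065.
Known gains sum to 0.311 − 0.0464 + 0.0332 = 0.2978.
g_wv = 0.6065 − 0.2978 = 0.31.

0.31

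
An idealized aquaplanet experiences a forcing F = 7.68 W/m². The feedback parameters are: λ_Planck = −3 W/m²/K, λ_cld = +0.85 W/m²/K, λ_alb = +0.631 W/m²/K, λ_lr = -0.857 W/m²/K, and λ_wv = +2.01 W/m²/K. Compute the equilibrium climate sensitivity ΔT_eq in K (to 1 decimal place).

Net feedback parameter λ = (−3) + (+0.85) + (+0.631) + (-0.857) + (+2.01) = -0.366 W/m²/K.
ΔT = −F/λ = −7.68/(-0.366) = 21.0 K.

21.0 K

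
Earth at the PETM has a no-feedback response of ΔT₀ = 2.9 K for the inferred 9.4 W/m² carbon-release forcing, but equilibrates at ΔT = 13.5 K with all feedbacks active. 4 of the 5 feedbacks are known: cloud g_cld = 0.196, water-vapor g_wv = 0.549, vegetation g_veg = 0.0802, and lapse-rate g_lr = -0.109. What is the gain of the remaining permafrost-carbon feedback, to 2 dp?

0.07

Amplification A = ΔT/ΔT₀ = 13.5/2.9 = 4.655.
Total gain g = 1 − 1/A = 1 − 1/4.655 = 0.7852.
Known gains sum to 0.196 + 0.549 + 0.0802 − 0.109 = 0.7162.
g_pf = 0.7852 − 0.7162 = 0.07.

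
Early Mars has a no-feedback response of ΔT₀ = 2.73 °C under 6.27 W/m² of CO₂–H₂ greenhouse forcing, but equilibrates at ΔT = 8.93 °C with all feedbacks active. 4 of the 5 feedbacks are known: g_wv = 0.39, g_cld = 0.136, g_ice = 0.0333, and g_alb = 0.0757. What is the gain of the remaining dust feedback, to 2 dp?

0.06

Amplification A = ΔT/ΔT₀ = 8.93/2.73 = 3.271.
Total gain g = 1 − 1/A = 1 − 1/3.271 = 0.6943.
Known gains sum to 0.39 + 0.136 + 0.0333 + 0.0757 = 0.635.
g_dust = 0.6943 − 0.635 = 0.06.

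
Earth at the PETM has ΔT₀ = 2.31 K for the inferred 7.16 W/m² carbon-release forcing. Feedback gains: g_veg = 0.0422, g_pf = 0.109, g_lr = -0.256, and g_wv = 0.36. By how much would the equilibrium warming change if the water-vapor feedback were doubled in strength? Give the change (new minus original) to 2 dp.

2.90 K

Original: g = 0.2552, ΔT = 2.31/(1−0.2552) = 3.1015 K.
With doubled water-vapor: g' = 0.6152, ΔT' = 2.31/(1−0.6152) = 6.0031 K.
Change = 6.0031 − 3.1015 = 2.90 K.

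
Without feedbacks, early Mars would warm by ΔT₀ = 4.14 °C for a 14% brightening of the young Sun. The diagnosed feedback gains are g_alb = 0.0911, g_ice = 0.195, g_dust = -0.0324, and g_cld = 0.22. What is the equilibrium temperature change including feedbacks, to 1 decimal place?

Total gain g = 0.0911 + 0.195 − 0.0324 + 0.22 = 0.4737.
Amplification A = 1/(1 − 0.4737) = 1.9.
ΔT = 4.14 × 1.9 = 7.9 °C.

7.9 °C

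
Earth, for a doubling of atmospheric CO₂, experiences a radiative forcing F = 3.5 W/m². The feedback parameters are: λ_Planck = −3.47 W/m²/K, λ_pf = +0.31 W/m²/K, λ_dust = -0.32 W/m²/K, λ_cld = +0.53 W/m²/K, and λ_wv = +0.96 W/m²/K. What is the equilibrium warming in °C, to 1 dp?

1.8 °C

Net feedback parameter λ = (−3.47) + (+0.31) + (-0.32) + (+0.53) + (+0.96) = -1.99 W/m²/K.
ΔT = −F/λ = −3.5/(-1.99) = 1.8 °C.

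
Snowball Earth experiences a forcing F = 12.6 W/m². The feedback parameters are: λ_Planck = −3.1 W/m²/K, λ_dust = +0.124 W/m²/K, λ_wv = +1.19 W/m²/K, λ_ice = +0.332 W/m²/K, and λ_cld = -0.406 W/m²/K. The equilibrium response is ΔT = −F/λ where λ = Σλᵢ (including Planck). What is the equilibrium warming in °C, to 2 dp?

Net feedback parameter λ = (−3.1) + (+0.124) + (+1.19) + (+0.332) + (-0.406) = -1.86 W/m²/K.
ΔT = −F/λ = −12.6/(-1.86) = 6.77 °C.

6.77 °C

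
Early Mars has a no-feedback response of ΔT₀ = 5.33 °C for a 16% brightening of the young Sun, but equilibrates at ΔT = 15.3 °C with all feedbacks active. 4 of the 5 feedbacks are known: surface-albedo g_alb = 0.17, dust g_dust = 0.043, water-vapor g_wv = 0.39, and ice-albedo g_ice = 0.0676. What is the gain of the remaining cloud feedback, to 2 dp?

Amplification A = ΔT/ΔT₀ = 15.3/5.33 = 2.871.
Total gain g = 1 − 1/A = 1 − 1/2.871 = 0.6517.
Known gains sum to 0.17 + 0.043 + 0.39 + 0.0676 = 0.6706.
g_cld = 0.6517 − 0.6706 = -0.02.

-0.02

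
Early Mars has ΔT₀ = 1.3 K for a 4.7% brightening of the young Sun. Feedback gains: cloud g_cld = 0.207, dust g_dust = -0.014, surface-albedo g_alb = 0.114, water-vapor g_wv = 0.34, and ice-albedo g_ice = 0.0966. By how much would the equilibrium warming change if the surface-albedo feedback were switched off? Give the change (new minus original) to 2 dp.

-1.56 K

Original: g = 0.7436, ΔT = 1.3/(1−0.7436) = 5.0702 K.
Without surface-albedo: g' = 0.6296, ΔT' = 1.3/(1−0.6296) = 3.5097 K.
Change = 3.5097 − 5.0702 = -1.56 K.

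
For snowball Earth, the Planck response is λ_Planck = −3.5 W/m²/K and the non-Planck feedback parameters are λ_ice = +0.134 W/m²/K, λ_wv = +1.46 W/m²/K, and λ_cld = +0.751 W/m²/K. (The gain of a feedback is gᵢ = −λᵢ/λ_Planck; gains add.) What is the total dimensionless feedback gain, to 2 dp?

Convert to gains: g_ice = 0.134/3.5 = 0.03829; g_wv = 1.46/3.5 = 0.4171; g_cld = 0.751/3.5 = 0.2146.
Total gain g = 0.66999.

0.67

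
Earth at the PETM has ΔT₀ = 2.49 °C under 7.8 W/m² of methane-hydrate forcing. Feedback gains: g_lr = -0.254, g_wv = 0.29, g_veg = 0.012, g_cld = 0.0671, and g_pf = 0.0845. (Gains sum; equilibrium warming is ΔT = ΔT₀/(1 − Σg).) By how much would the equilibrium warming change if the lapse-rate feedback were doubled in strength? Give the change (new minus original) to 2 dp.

Original: g = 0.1996, ΔT = 2.49/(1−0.1996) = 3.1109 °C.
With doubled lapse-rate: g' = -0.0544, ΔT' = 2.49/(1+0.0544) = 2.3615 °C.
Change = 2.3615 − 3.1109 = -0.75 °C.

-0.75 °C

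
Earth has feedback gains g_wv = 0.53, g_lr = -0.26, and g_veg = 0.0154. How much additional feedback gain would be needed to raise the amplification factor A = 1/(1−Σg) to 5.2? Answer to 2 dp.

Current total gain = 0.2854.
Target gain for A = 5.2: g* = 1 − 1/5.2 = 0.8077.
Additional gain needed = 0.8077 − 0.2854 = 0.52.

0.52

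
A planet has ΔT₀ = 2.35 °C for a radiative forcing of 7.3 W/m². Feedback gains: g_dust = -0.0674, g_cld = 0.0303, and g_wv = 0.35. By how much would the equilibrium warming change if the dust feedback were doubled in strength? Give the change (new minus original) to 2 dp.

-0.31 °C

Original: g = 0.3129, ΔT = 2.35/(1−0.3129) = 3.4202 °C.
With doubled dust: g' = 0.2455, ΔT' = 2.35/(1−0.2455) = 3.1146 °C.
Change = 3.1146 − 3.4202 = -0.31 °C.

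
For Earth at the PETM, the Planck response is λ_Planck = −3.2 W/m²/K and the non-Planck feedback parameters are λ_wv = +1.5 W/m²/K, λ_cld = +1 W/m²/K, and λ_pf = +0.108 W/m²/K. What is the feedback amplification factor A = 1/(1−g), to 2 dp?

5.41

Convert to gains: g_wv = 1.5/3.2 = 0.4688; g_cld = 1/3.2 = 0.3125; g_pf = 0.108/3.2 = 0.03375.
Total gain g = 0.81505.
A = 1/(1 − 0.81505) = 5.41.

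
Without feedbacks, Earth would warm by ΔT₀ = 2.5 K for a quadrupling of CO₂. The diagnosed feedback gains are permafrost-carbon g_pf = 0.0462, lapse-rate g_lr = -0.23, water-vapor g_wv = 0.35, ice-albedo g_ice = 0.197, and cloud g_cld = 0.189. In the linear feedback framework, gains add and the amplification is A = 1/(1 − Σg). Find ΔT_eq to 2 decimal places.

5.58 K

Total gain g = 0.0462 − 0.23 + 0.35 + 0.197 + 0.189 = 0.5522.
Amplification A = 1/(1 − 0.5522) = 2.233.
ΔT = 2.5 × 2.233 = 5.58 K.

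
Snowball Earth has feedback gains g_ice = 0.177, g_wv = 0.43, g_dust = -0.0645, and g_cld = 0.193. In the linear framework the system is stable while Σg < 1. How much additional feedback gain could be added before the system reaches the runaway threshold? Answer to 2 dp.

Current total gain = 0.177 + 0.43 − 0.0645 + 0.193 = 0.7355.
Margin to runaway = 1 − 0.7355 = 0.26.

0.26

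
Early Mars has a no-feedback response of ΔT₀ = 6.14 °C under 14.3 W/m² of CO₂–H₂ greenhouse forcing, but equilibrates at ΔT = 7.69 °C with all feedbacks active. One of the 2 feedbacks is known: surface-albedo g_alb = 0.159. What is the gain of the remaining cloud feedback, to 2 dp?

0.04

Amplification A = ΔT/ΔT₀ = 7.69/6.14 = 1.252.
Total gain g = 1 − 1/A = 1 − 1/1.252 = 0.2013.
The known gain is 0.159.
g_cld = 0.2013 − 0.159 = 0.04.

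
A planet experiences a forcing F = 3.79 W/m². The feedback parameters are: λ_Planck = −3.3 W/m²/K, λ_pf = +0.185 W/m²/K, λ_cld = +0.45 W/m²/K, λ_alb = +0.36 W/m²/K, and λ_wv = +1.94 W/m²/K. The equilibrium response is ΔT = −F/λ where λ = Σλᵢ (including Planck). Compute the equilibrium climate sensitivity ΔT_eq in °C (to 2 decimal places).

Net feedback parameter λ = (−3.3) + (+0.185) + (+0.45) + (+0.36) + (+1.94) = -0.365 W/m²/K.
ΔT = −F/λ = −3.79/(-0.365) = 10.38 °C.

10.38 °C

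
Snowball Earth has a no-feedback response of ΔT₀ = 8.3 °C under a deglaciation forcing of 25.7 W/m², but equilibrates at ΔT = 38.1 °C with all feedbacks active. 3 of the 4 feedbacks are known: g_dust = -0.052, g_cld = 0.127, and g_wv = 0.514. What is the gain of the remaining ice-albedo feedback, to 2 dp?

Amplification A = ΔT/ΔT₀ = 38.1/8.3 = 4.59.
Total gain g = 1 − 1/A = 1 − 1/4.59 = 0.7821.
Known gains sum to -0.052 + 0.127 + 0.514 = 0.589.
g_ice = 0.7821 − 0.589 = 0.19.

0.19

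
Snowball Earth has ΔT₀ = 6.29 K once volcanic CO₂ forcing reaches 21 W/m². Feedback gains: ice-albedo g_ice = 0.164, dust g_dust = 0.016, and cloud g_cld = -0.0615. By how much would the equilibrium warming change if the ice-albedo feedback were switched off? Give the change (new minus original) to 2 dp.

Original: g = 0.1185, ΔT = 6.29/(1−0.1185) = 7.1356 K.
Without ice-albedo: g' = -0.0455, ΔT' = 6.29/(1+0.0455) = 6.0163 K.
Change = 6.0163 − 7.1356 = -1.12 K.

-1.12 K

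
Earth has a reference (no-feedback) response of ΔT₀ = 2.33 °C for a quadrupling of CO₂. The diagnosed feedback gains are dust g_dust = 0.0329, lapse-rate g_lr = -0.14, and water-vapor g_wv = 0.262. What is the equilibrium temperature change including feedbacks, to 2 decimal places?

Total gain g = 0.0329 − 0.14 + 0.262 = 0.1549.
Amplification A = 1/(1 − 0.1549) = 1.183.
ΔT = 2.33 × 1.183 = 2.76 °C.

2.76 °C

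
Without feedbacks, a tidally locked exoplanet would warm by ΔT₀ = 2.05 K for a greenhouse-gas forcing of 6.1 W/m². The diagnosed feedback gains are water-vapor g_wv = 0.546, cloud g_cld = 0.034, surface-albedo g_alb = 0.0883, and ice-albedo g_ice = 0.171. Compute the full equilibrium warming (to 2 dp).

Total gain g = 0.546 + 0.034 + 0.0883 + 0.171 = 0.8393.
Amplification A = 1/(1 − 0.8393) = 6.223.
ΔT = 2.05 × 6.223 = 12.76 K.

12.76 K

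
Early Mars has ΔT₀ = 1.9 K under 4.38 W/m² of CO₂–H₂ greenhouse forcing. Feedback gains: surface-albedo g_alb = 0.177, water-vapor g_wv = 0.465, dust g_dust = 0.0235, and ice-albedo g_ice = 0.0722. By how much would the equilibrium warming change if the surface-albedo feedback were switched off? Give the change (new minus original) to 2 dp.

-2.92 K

Original: g = 0.7377, ΔT = 1.9/(1−0.7377) = 7.2436 K.
Without surface-albedo: g' = 0.5607, ΔT' = 1.9/(1−0.5607) = 4.3251 K.
Change = 4.3251 − 7.2436 = -2.92 K.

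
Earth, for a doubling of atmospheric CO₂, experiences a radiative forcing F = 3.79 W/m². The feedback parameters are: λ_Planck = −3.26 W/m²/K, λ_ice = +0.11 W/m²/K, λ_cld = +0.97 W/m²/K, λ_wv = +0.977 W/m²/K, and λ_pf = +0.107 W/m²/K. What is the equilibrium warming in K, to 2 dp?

3.46 K

Net feedback parameter λ = (−3.26) + (+0.11) + (+0.97) + (+0.977) + (+0.107) = -1.096 W/m²/K.
ΔT = −F/λ = −3.79/(-1.096) = 3.46 K.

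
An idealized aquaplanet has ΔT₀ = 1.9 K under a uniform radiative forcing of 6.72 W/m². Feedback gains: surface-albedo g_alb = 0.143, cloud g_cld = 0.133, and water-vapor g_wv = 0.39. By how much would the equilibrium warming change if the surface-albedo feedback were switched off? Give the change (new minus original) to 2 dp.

-1.71 K

Original: g = 0.666, ΔT = 1.9/(1−0.666) = 5.6886 K.
Without surface-albedo: g' = 0.523, ΔT' = 1.9/(1−0.523) = 3.9832 K.
Change = 3.9832 − 5.6886 = -1.71 K.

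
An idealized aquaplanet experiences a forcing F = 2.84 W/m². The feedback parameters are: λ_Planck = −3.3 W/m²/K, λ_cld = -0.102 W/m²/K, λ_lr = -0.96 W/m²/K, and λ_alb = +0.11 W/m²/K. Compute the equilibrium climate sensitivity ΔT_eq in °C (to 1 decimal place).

0.7 °C

Net feedback parameter λ = (−3.3) + (-0.102) + (-0.96) + (+0.11) = -4.252 W/m²/K.
ΔT = −F/λ = −2.84/(-4.252) = 0.7 °C.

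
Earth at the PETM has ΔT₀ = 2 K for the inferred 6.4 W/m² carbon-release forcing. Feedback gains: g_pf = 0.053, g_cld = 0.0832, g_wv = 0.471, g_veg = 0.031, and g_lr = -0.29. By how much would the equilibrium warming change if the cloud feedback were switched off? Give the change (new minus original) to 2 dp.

-0.35 K

Original: g = 0.3482, ΔT = 2/(1−0.3482) = 3.0684 K.
Without cloud: g' = 0.265, ΔT' = 2/(1−0.265) = 2.7211 K.
Change = 2.7211 − 3.0684 = -0.35 K.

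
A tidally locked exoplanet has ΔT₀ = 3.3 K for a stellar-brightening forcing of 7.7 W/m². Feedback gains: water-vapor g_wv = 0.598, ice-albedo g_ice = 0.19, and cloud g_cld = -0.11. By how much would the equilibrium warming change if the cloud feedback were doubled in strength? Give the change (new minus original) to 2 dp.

Original: g = 0.678, ΔT = 3.3/(1−0.678) = 10.2484 K.
With doubled cloud: g' = 0.568, ΔT' = 3.3/(1−0.568) = 7.6389 K.
Change = 7.6389 − 10.2484 = -2.61 K.

-2.61 K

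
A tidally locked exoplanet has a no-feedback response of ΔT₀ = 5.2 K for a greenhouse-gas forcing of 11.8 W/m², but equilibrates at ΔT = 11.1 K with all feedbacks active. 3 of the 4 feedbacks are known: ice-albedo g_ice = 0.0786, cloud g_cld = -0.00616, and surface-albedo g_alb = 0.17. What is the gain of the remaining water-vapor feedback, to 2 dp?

0.29

Amplification A = ΔT/ΔT₀ = 11.1/5.2 = 2.135.
Total gain g = 1 − 1/A = 1 − 1/2.135 = 0.5316.
Known gains sum to 0.0786 − 0.00616 + 0.17 = 0.24244.
g_wv = 0.5316 − 0.24244 = 0.29.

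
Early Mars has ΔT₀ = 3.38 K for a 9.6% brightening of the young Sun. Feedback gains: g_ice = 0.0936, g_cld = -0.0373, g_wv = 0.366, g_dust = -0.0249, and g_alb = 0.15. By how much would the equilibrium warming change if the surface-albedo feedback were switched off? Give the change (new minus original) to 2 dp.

-1.86 K

Original: g = 0.5474, ΔT = 3.38/(1−0.5474) = 7.4680 K.
Without surface-albedo: g' = 0.3974, ΔT' = 3.38/(1−0.3974) = 5.6090 K.
Change = 5.6090 − 7.4680 = -1.86 K.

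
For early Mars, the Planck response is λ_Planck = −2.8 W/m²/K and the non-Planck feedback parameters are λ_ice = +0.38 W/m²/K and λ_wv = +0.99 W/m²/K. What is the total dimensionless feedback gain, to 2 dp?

Convert to gains: g_ice = 0.38/2.8 = 0.1357; g_wv = 0.99/2.8 = 0.3536.
Total gain g = 0.4893.

0.49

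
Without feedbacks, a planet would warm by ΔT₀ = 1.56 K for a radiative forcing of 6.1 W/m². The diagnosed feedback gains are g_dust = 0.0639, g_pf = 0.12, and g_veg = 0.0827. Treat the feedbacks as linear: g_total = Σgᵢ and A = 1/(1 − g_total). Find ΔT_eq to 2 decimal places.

2.13 K

Total gain g = 0.0639 + 0.12 + 0.0827 = 0.2666.
Amplification A = 1/(1 − 0.2666) = 1.364.
ΔT = 1.56 × 1.364 = 2.13 K.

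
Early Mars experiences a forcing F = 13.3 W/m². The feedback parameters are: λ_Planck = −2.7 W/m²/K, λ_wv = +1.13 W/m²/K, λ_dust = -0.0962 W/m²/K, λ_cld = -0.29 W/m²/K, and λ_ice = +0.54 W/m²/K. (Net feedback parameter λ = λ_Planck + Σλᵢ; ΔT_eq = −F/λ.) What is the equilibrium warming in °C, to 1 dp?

9.4 °C

Net feedback parameter λ = (−2.7) + (+1.13) + (-0.0962) + (-0.29) + (+0.54) = -1.4162 W/m²/K.
ΔT = −F/λ = −13.3/(-1.4162) = 9.4 °C.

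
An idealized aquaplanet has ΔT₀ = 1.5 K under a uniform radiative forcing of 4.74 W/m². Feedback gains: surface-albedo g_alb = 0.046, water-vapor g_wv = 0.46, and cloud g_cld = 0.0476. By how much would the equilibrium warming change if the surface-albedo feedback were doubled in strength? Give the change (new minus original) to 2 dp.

Original: g = 0.5536, ΔT = 1.5/(1−0.5536) = 3.3602 K.
With doubled surface-albedo: g' = 0.5996, ΔT' = 1.5/(1−0.5996) = 3.7463 K.
Change = 3.7463 − 3.3602 = 0.39 K.

0.39 K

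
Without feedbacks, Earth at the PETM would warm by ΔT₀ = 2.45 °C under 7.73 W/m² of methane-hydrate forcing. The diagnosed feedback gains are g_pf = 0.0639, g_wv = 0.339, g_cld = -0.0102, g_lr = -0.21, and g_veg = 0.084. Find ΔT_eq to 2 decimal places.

3.34 °C

Total gain g = 0.0639 + 0.339 − 0.0102 − 0.21 + 0.084 = 0.2667.
Amplification A = 1/(1 − 0.2667) = 1.364.
ΔT = 2.45 × 1.364 = 3.34 °C.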